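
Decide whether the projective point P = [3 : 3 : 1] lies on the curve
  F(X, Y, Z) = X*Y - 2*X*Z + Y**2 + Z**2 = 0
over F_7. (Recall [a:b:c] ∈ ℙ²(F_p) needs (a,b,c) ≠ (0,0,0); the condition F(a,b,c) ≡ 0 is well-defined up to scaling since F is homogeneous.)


F(3,3,1) ≡ 6 (mod 7); P is NOT on the curve.

Evaluate F(3, 3, 1) term-by-term (mod 7).
  X*Y ↦ 1·3·3·1 = 9
  -2*X*Z ↦ -2·3·1·1 = -6
  Y**2 ↦ 1·1·9·1 = 9
  Z**2 ↦ 1·1·1·1 = 1
Sum: F(3, 3, 1) = (9) + (-6) + (9) + (1) = 13.
Reducing mod 7: 13 ≡ 6 (mod 7).
Since F(a, b, c) ≡ 6 ≠ 0 (mod 7), P does NOT lie on the curve.


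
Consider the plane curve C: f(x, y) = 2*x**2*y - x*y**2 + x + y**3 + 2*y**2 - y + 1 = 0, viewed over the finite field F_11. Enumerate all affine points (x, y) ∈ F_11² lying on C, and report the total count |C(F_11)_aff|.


Affine F_11-points: {(2, 1), (3, 6), (8, 3), (9, 1), (10, 0), (10, 2), (10, 6)}; count = 7.

For each of the 121 pairs (x, y) ∈ F_11², evaluate f(x, y) mod 11. Record the zeros.
  x = 0: [0↦1, 1↦3, 2↦4, 3↦10, 4↦5, 5↦6, 6↦8, 7↦6, 8↦6, 9↦3, 10↦3]  zeros at y ∈ ∅
  x = 1: [0↦2, 1↦5, 2↦5, 3↦8, 4↦9, 5↦3, 6↦7, 7↦5, 8↦3, 9↦7, 10↦1]  zeros at y ∈ ∅
  x = 2: [0↦3, 1↦0, 2↦3, 3↦7, 4↦7, 5↦9, 6↦8, 7↦10, 8↦10, 9↦3, 10↦6]  zeros at y ∈ {1}
  x = 3: [0↦4, 1↦10, 2↦9, 3↦7, 4↦10, 5↦2, 6↦0, 7↦10, 8↦5, 9↦2, 10↦7]  zeros at y ∈ {6}
  x = 4: [0↦5, 1↦2, 2↦1, 3↦8, 4↦7, 5↦4, 6↦5, 7↦5, 8↦10, 9↦4, 10↦4]  zeros at y ∈ ∅
  x = 5: [0↦6, 1↦9, 2↦1, 3↦10, 4↦9, 5↦4, 6↦1, 7↦6, 8↦3, 9↦9, 10↦8]  zeros at y ∈ ∅
  x = 6: [0↦7, 1↦9, 2↦9, 3↦2, 4↦5, 5↦2, 6↦10, 7↦2, 8↦6, 9↦6, 10↦8]  zeros at y ∈ ∅
  x = 7: [0↦8, 1↦2, 2↦3, 3↦6, 4↦6, 5↦9, 6↦10, 7↦4, 8↦8, 9↦6, 10↦4]  zeros at y ∈ ∅
  x = 8: [0↦9, 1↦10, 2↦5, 3↦0, 4↦1, 5↦3, 6↦1, 7↦1, 8↦9, 9↦9, 10↦7]  zeros at y ∈ {3}
  x = 9: [0↦10, 1↦0, 2↦4, 3↦6, 4↦1, 5↦6, 6↦5, 7↦4, 8↦9, 9↦4, 10↦6]  zeros at y ∈ {1}
  x = 10: [0↦0, 1↦5, 2↦0, 3↦2, 4↦6, 5↦7, 6↦0, 7↦2, 8↦8, 9↦2, 10↦1]  zeros at y ∈ {0, 2, 6}
Collecting zeros: affine points = {(2, 1), (3, 6), (8, 3), (9, 1), (10, 0), (10, 2), (10, 6)}.
Total count |C(F_11)_aff| = 7.


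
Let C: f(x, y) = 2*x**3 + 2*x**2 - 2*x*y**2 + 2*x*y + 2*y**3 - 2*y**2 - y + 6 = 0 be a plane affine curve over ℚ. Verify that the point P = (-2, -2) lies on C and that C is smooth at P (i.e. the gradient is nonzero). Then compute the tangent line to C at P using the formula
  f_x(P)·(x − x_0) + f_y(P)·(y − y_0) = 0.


Tangent line at P: 4*x + 11*y + 30 = 0.

Step 1: f(-2, -2) = 0, so P lies on C.
Step 2: partial derivatives
  f_x(x, y) = 6*x**2 + 4*x - 2*y**2 + 2*y, f_y(x, y) = -4*x*y + 2*x + 6*y**2 - 4*y - 1.
  f_x(P) = 4, f_y(P) = 11 (gradient nonzero, so P is smooth).
Step 3: tangent line at P: 4·(x − -2) + 11·(y − -2) = 0.
Expanding: 4*x + 11*y + 30 = 0.


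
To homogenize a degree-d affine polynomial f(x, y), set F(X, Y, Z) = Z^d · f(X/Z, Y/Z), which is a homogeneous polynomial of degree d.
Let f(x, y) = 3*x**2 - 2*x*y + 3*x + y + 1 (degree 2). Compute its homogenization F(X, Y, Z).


F(X, Y, Z) = 3*X**2 - 2*X*Y + 3*X*Z + Y*Z + Z**2

deg(f) = 2.
Substitute x = X/Z, y = Y/Z into f, then multiply by Z^2.
  monomial 3·x^2·y^0 ↦ 3·X^2·Y^0·Z^0.
  monomial -2·x^1·y^1 ↦ -2·X^1·Y^1·Z^0.
  monomial 3·x^1·y^0 ↦ 3·X^1·Y^0·Z^1.
  monomial 1·x^0·y^1 ↦ 1·X^0·Y^1·Z^1.
  monomial 1·x^0·y^0 ↦ 1·X^0·Y^0·Z^2.
Collecting: F(X, Y, Z) = 3*X**2 - 2*X*Y + 3*X*Z + Y*Z + Z**2.


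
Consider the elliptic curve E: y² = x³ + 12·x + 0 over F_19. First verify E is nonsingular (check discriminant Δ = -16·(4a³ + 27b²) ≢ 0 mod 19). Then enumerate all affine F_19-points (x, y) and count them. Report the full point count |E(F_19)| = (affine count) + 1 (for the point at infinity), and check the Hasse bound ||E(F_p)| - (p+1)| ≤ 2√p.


Affine points = {(0, 0), (3, 5), (3, 14), (4, 6), (4, 13), (7, 3), (7, 16), (8, 0), (9, 1), (9, 18), (11, 0), (13, 4), (13, 15), (14, 9), (14, 10), (17, 5), (17, 14), (18, 5), (18, 14)}; affine count = 19; |E(F_19)| = 20.

Discriminant check: Δ ∝ 4a³ + 27b² = 4·12³ + 27·0² = 4·1728 + 27·0 ≡ 15 (mod 19). Nonzero ⇒ E is nonsingular.
For each x ∈ F_19, compute rhs = x³ + 12·x + 0 mod 19, then count y ∈ F_19 with y² ≡ rhs.
  x = 0: rhs = 0, matching y values: 0 (1 points).
  x = 1: rhs = 13, matching y values: none (0 points).
  x = 2: rhs = 13, matching y values: none (0 points).
  x = 3: rhs = 6, matching y values: 5, 14 (2 points).
  x = 4: rhs = 17, matching y values: 6, 13 (2 points).
  x = 5: rhs = 14, matching y values: none (0 points).
  x = 6: rhs = 3, matching y values: none (0 points).
  x = 7: rhs = 9, matching y values: 3, 16 (2 points).
  x = 8: rhs = 0, matching y values: 0 (1 points).
  x = 9: rhs = 1, matching y values: 1, 18 (2 points).
  x = 10: rhs = 18, matching y values: none (0 points).
  x = 11: rhs = 0, matching y values: 0 (1 points).
  x = 12: rhs = 10, matching y values: none (0 points).
  x = 13: rhs = 16, matching y values: 4, 15 (2 points).
  x = 14: rhs = 5, matching y values: 9, 10 (2 points).
  x = 15: rhs = 2, matching y values: none (0 points).
  x = 16: rhs = 13, matching y values: none (0 points).
  x = 17: rhs = 6, matching y values: 5, 14 (2 points).
  x = 18: rhs = 6, matching y values: 5, 14 (2 points).
Total affine count: 19.
Full point count |E(F_19)| = 19 + 1 = 20.
Hasse bound: |20 − (19+1)| = |0| = 0 ≤ 2√19 ≈ 8.7178 ✓.


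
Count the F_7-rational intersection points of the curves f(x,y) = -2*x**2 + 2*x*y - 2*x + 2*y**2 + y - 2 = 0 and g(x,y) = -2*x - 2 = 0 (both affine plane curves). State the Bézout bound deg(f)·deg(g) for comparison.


Common zeros: ∅; count = 0; Bézout bound = 2.

deg(f) = 2, deg(g) = 1, so Bézout bound = 2.
Scan x ∈ F_7. For each x, list the y ∈ F_7 with f(x, y) ≡ 0 and those with g(x, y) ≡ 0 (mod 7); the common zeros in that column are the intersection.
  x = 0: f ≡ 0 at y ∈ ∅; g ≡ 0 at y ∈ ∅; common: ∅.
  x = 1: f ≡ 0 at y ∈ {3, 6}; g ≡ 0 at y ∈ ∅; common: ∅.
  x = 2: f ≡ 0 at y ∈ {0, 1}; g ≡ 0 at y ∈ ∅; common: ∅.
  x = 3: f ≡ 0 at y ∈ ∅; g ≡ 0 at y ∈ ∅; common: ∅.
  x = 4: f ≡ 0 at y ∈ {0, 6}; g ≡ 0 at y ∈ ∅; common: ∅.
  x = 5: f ≡ 0 at y ∈ {1, 4}; g ≡ 0 at y ∈ ∅; common: ∅.
  x = 6: f ≡ 0 at y ∈ ∅; g ≡ 0 at y ∈ {0, 1, 2, 3, 4, 5, 6}; common: ∅.
Collecting: common zeros = ∅, so the count is 0.
Comparison with the Bézout bound: 0 ≤ 2 = deg(f)·deg(g), as expected for curves with no common component (the affine F_7-count falls short of the bound because intersections may lie at infinity, over extension fields, or carry multiplicity).


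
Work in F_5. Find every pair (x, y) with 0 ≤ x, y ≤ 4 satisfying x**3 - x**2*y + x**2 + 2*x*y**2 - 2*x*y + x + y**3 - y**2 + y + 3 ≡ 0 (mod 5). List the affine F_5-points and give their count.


Affine F_5-points: {(0, 4), (2, 3), (3, 4)}; count = 3.

For each of the 25 pairs (x, y) ∈ F_5², evaluate f(x, y) mod 5. Record the zeros.
  x = 0: [0↦3, 1↦4, 2↦4, 3↦4, 4↦0]  zeros at y ∈ {4}
  x = 1: [0↦1, 1↦1, 2↦4, 3↦1, 4↦3]  zeros at y ∈ ∅
  x = 2: [0↦2, 1↦4, 2↦3, 3↦0, 4↦1]  zeros at y ∈ {3}
  x = 3: [0↦2, 1↦4, 2↦2, 3↦2, 4↦0]  zeros at y ∈ {4}
  x = 4: [0↦2, 1↦2, 2↦2, 3↦3, 4↦1]  zeros at y ∈ ∅
Collecting zeros: affine points = {(0, 4), (2, 3), (3, 4)}.
Total count |C(F_5)_aff| = 3.


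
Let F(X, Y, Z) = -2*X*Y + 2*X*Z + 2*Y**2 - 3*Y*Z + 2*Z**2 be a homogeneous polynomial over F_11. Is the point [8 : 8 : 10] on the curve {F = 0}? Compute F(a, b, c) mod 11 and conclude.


F(8,8,10) ≡ 10 (mod 11); P is NOT on the curve.

Evaluate F(8, 8, 10) term-by-term (mod 11).
  -2*X*Y ↦ -2·8·8·1 = -128
  2*X*Z ↦ 2·8·1·10 = 160
  2*Y**2 ↦ 2·1·64·1 = 128
  -3*Y*Z ↦ -3·1·8·10 = -240
  2*Z**2 ↦ 2·1·1·100 = 200
Sum: F(8, 8, 10) = (-128) + (160) + (128) + (-240) + (200) = 120.
Reducing mod 11: 120 ≡ 10 (mod 11).
Since F(a, b, c) ≡ 10 ≠ 0 (mod 11), P does NOT lie on the curve.


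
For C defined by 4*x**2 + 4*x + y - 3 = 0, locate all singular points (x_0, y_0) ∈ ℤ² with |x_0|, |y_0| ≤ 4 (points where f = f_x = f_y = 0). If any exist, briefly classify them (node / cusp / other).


No singular points in the scanned grid; C is smooth there.

Compute partial derivatives:
  f_x = 8*x + 4.
  f_y = 1.
f_y = 1 is a nonzero constant, so f_y never vanishes: no point (x, y) can satisfy f = f_x = f_y = 0. In particular no (x, y) ∈ {−4, ..., 4}² is singular; the curve is smooth.


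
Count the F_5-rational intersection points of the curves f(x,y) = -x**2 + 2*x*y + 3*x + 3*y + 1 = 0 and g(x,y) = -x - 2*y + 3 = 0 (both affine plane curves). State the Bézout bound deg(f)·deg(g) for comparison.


Common zeros: ∅; count = 0; Bézout bound = 2.

deg(f) = 2, deg(g) = 1, so Bézout bound = 2.
Scan x ∈ F_5. For each x, list the y ∈ F_5 with f(x, y) ≡ 0 and those with g(x, y) ≡ 0 (mod 5); the common zeros in that column are the intersection.
  x = 0: f ≡ 0 at y ∈ {3}; g ≡ 0 at y ∈ {4}; common: ∅.
  x = 1: f ≡ 0 at y ∈ ∅; g ≡ 0 at y ∈ {1}; common: ∅.
  x = 2: f ≡ 0 at y ∈ {1}; g ≡ 0 at y ∈ {3}; common: ∅.
  x = 3: f ≡ 0 at y ∈ {1}; g ≡ 0 at y ∈ {0}; common: ∅.
  x = 4: f ≡ 0 at y ∈ {3}; g ≡ 0 at y ∈ {2}; common: ∅.
Collecting: common zeros = ∅, so the count is 0.
Comparison with the Bézout bound: 0 ≤ 2 = deg(f)·deg(g), as expected for curves with no common component (the affine F_5-count falls short of the bound because intersections may lie at infinity, over extension fields, or carry multiplicity).


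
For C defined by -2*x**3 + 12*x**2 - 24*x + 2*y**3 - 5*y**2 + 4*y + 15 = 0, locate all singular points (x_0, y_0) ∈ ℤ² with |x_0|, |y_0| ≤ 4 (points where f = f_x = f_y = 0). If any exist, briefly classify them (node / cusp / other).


Singular points: {(2, 1)}; classification: cusp.

Compute partial derivatives:
  f_x = -6*x**2 + 24*x - 24.
  f_y = 6*y**2 - 10*y + 4.
Scan x_0 ∈ {−4, ..., 4}. For each x_0, f_y(x_0, y) is a polynomial in y; find its integer roots y ∈ {−4, ..., 4}, then test f_x and f at those candidates.
  x = -4: f_y(-4, y) = 6*y**2 - 10*y + 4; vanishes at y ∈ {1}. (-4, 1): f_x = -216 ≠ 0.
  x = -3: f_y(-3, y) = 6*y**2 - 10*y + 4; vanishes at y ∈ {1}. (-3, 1): f_x = -150 ≠ 0.
  x = -2: f_y(-2, y) = 6*y**2 - 10*y + 4; vanishes at y ∈ {1}. (-2, 1): f_x = -96 ≠ 0.
  x = -1: f_y(-1, y) = 6*y**2 - 10*y + 4; vanishes at y ∈ {1}. (-1, 1): f_x = -54 ≠ 0.
  x = 0: f_y(0, y) = 6*y**2 - 10*y + 4; vanishes at y ∈ {1}. (0, 1): f_x = -24 ≠ 0.
  x = 1: f_y(1, y) = 6*y**2 - 10*y + 4; vanishes at y ∈ {1}. (1, 1): f_x = -6 ≠ 0.
  x = 2: f_y(2, y) = 6*y**2 - 10*y + 4; vanishes at y ∈ {1}. (2, 1): f_x = 0, f = 0 — SINGULAR.
  x = 3: f_y(3, y) = 6*y**2 - 10*y + 4; vanishes at y ∈ {1}. (3, 1): f_x = -6 ≠ 0.
  x = 4: f_y(4, y) = 6*y**2 - 10*y + 4; vanishes at y ∈ {1}. (4, 1): f_x = -24 ≠ 0.
Only singular point on the grid: (2, 1).
Classify: substitute x = 2 + u, y = 1 + v and expand: f = -2*u**3 + 2*v**3 + v**2.
No constant or linear terms (consistent with a singular point). Quadratic part: v**2. Cubic part: -2*u**3 + 2*v**3.
The quadratic part v**2 is a perfect square, so there is a single (double) tangent line v = 0, i.e. y = 1. Restricting the cubic part to that line (v = 0) leaves -2*u**3 ≠ 0, so f is not divisible by v and the branch is v² ≈ 2*u**3 to lowest order — this is a cusp.
Classification: cusp.


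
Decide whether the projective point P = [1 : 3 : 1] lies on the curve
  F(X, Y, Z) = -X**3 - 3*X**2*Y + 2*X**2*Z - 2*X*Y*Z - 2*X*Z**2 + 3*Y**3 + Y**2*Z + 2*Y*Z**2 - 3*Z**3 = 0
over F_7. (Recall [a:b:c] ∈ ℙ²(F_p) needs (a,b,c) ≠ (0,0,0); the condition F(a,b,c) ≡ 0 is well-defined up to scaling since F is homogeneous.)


F(1,3,1) ≡ 0 (mod 7); P is on the curve.

Evaluate F(1, 3, 1) term-by-term (mod 7).
  -X**3 ↦ -1·1·1·1 = -1
  -3*X**2*Y ↦ -3·1·3·1 = -9
  2*X**2*Z ↦ 2·1·1·1 = 2
  -2*X*Y*Z ↦ -2·1·3·1 = -6
  -2*X*Z**2 ↦ -2·1·1·1 = -2
  3*Y**3 ↦ 3·1·27·1 = 81
  Y**2*Z ↦ 1·1·9·1 = 9
  2*Y*Z**2 ↦ 2·1·3·1 = 6
  -3*Z**3 ↦ -3·1·1·1 = -3
Sum: F(1, 3, 1) = (-1) + (-9) + (2) + (-6) + (-2) + (81) + (9) + (6) + (-3) = 77.
Reducing mod 7: 77 ≡ 0 (mod 7).
Since F(a, b, c) ≡ 0 (mod 7), P lies on the curve.


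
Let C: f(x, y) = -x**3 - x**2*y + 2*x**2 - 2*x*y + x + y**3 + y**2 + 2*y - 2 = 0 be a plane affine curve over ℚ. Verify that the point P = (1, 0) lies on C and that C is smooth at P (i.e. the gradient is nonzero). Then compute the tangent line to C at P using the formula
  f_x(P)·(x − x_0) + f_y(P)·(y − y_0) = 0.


Tangent line at P: 2*x - y - 2 = 0.

Step 1: f(1, 0) = 0, so P lies on C.
Step 2: partial derivatives
  f_x(x, y) = -3*x**2 - 2*x*y + 4*x - 2*y + 1, f_y(x, y) = -x**2 - 2*x + 3*y**2 + 2*y + 2.
  f_x(P) = 2, f_y(P) = -1 (gradient nonzero, so P is smooth).
Step 3: tangent line at P: 2·(x − 1) + -1·(y − 0) = 0.
Expanding: 2*x - y - 2 = 0.


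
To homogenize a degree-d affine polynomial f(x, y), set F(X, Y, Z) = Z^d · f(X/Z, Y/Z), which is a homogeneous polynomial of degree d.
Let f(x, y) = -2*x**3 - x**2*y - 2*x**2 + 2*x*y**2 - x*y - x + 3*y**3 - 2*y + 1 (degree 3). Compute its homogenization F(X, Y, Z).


F(X, Y, Z) = -2*X**3 - X**2*Y - 2*X**2*Z + 2*X*Y**2 - X*Y*Z - X*Z**2 + 3*Y**3 - 2*Y*Z**2 + Z**3

deg(f) = 3.
Substitute x = X/Z, y = Y/Z into f, then multiply by Z^3.
  monomial -2·x^3·y^0 ↦ -2·X^3·Y^0·Z^0.
  monomial -1·x^2·y^1 ↦ -1·X^2·Y^1·Z^0.
  monomial -2·x^2·y^0 ↦ -2·X^2·Y^0·Z^1.
  monomial 2·x^1·y^2 ↦ 2·X^1·Y^2·Z^0.
  monomial -1·x^1·y^1 ↦ -1·X^1·Y^1·Z^1.
  monomial -1·x^1·y^0 ↦ -1·X^1·Y^0·Z^2.
  monomial 3·x^0·y^3 ↦ 3·X^0·Y^3·Z^0.
  monomial -2·x^0·y^1 ↦ -2·X^0·Y^1·Z^2.
  monomial 1·x^0·y^0 ↦ 1·X^0·Y^0·Z^3.
Collecting: F(X, Y, Z) = -2*X**3 - X**2*Y - 2*X**2*Z + 2*X*Y**2 - X*Y*Z - X*Z**2 + 3*Y**3 - 2*Y*Z**2 + Z**3.


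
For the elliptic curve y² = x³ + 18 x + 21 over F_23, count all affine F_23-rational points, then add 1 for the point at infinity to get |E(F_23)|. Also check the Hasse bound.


Affine points = {(5, 11), (5, 12), (6, 0), (11, 3), (11, 20), (14, 2), (14, 21), (15, 3), (15, 20), (16, 9), (16, 14), (18, 6), (18, 17), (19, 0), (20, 3), (20, 20), (21, 0), (22, 5), (22, 18)}; affine count = 19; |E(F_23)| = 20.

Discriminant check: Δ ∝ 4a³ + 27b² = 4·18³ + 27·21² = 4·5832 + 27·441 ≡ 22 (mod 23). Nonzero ⇒ E is nonsingular.
For each x ∈ F_23, compute rhs = x³ + 18·x + 21 mod 23, then count y ∈ F_23 with y² ≡ rhs.
  x = 0: rhs = 21, matching y values: none (0 points).
  x = 1: rhs = 17, matching y values: none (0 points).
  x = 2: rhs = 19, matching y values: none (0 points).
  x = 3: rhs = 10, matching y values: none (0 points).
  x = 4: rhs = 19, matching y values: none (0 points).
  x = 5: rhs = 6, matching y values: 11, 12 (2 points).
  x = 6: rhs = 0, matching y values: 0 (1 points).
  x = 7: rhs = 7, matching y values: none (0 points).
  x = 8: rhs = 10, matching y values: none (0 points).
  x = 9: rhs = 15, matching y values: none (0 points).
  x = 10: rhs = 5, matching y values: none (0 points).
  x = 11: rhs = 9, matching y values: 3, 20 (2 points).
  x = 12: rhs = 10, matching y values: none (0 points).
  x = 13: rhs = 14, matching y values: none (0 points).
  x = 14: rhs = 4, matching y values: 2, 21 (2 points).
  x = 15: rhs = 9, matching y values: 3, 20 (2 points).
  x = 16: rhs = 12, matching y values: 9, 14 (2 points).
  x = 17: rhs = 19, matching y values: none (0 points).
  x = 18: rhs = 13, matching y values: 6, 17 (2 points).
  x = 19: rhs = 0, matching y values: 0 (1 points).
  x = 20: rhs = 9, matching y values: 3, 20 (2 points).
  x = 21: rhs = 0, matching y values: 0 (1 points).
  x = 22: rhs = 2, matching y values: 5, 18 (2 points).
Total affine count: 19.
Full point count |E(F_23)| = 19 + 1 = 20.
Hasse bound: |20 − (23+1)| = |-4| = 4 ≤ 2√23 ≈ 9.5917 ✓.


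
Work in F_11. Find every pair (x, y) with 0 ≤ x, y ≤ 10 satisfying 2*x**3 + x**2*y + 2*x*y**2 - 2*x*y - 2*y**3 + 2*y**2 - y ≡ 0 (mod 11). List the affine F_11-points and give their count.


Affine F_11-points: {(0, 0), (1, 3), (2, 2), (4, 1), (5, 9), (7, 6), (9, 9), (10, 5)}; count = 8.

For each of the 121 pairs (x, y) ∈ F_11², evaluate f(x, y) mod 11. Record the zeros.
  x = 0: [0↦0, 1↦10, 2↦1, 3↦5, 4↦10, 5↦4, 6↦8, 7↦10, 8↦9, 9↦4, 10↦5]  zeros at y ∈ {0}
  x = 1: [0↦2, 1↦2, 2↦9, 3↦0, 4↦7, 5↦7, 6↦10, 7↦4, 8↦10, 9↦5, 10↦10]  zeros at y ∈ {3}
  x = 2: [0↦5, 1↦8, 2↦0, 3↦2, 4↦2, 5↦10, 6↦3, 7↦2, 8↦6, 9↦3, 10↦3]  zeros at y ∈ {2}
  x = 3: [0↦10, 1↦7, 2↦8, 3↦1, 4↦7, 5↦3, 6↦10, 7↦5, 8↦9, 9↦10, 10↦7]  zeros at y ∈ ∅
  x = 4: [0↦7, 1↦0, 2↦1, 3↦9, 4↦1, 5↦9, 6↦10, 7↦3, 8↦9, 9↦5, 10↦1]  zeros at y ∈ {1}
  x = 5: [0↦8, 1↦10, 2↦2, 3↦5, 4↦7, 5↦7, 6↦4, 7↦8, 8↦7, 9↦0, 10↦8]  zeros at y ∈ {9}
  x = 6: [0↦3, 1↦5, 2↦1, 3↦1, 4↦4, 5↦9, 6↦4, 7↦10, 8↦4, 9↦7, 10↦7]  zeros at y ∈ ∅
  x = 7: [0↦4, 1↦8, 2↦10, 3↦9, 4↦4, 5↦5, 6↦0, 7↦10, 8↦1, 9↦5, 10↦10]  zeros at y ∈ {6}
  x = 8: [0↦1, 1↦9, 2↦8, 3↦8, 4↦8, 5↦7, 6↦4, 7↦9, 8↦10, 9↦6, 10↦7]  zeros at y ∈ ∅
  x = 9: [0↦6, 1↦9, 2↦7, 3↦10, 4↦6, 5↦5, 6↦6, 7↦8, 8↦10, 9↦0, 10↦10]  zeros at y ∈ {9}
  x = 10: [0↦9, 1↦9, 2↦8, 3↦5, 4↦10, 5↦0, 6↦7, 7↦8, 8↦2, 9↦10, 10↦9]  zeros at y ∈ {5}
Collecting zeros: affine points = {(0, 0), (1, 3), (2, 2), (4, 1), (5, 9), (7, 6), (9, 9), (10, 5)}.
Total count |C(F_11)_aff| = 8.


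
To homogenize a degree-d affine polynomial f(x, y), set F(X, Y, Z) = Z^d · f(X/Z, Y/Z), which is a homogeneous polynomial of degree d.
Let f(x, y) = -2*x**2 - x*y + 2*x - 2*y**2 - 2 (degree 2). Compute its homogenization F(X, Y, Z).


F(X, Y, Z) = -2*X**2 - X*Y + 2*X*Z - 2*Y**2 - 2*Z**2

deg(f) = 2.
Substitute x = X/Z, y = Y/Z into f, then multiply by Z^2.
  monomial -2·x^2·y^0 ↦ -2·X^2·Y^0·Z^0.
  monomial -1·x^1·y^1 ↦ -1·X^1·Y^1·Z^0.
  monomial 2·x^1·y^0 ↦ 2·X^1·Y^0·Z^1.
  monomial -2·x^0·y^2 ↦ -2·X^0·Y^2·Z^0.
  monomial -2·x^0·y^0 ↦ -2·X^0·Y^0·Z^2.
Collecting: F(X, Y, Z) = -2*X**2 - X*Y + 2*X*Z - 2*Y**2 - 2*Z**2.


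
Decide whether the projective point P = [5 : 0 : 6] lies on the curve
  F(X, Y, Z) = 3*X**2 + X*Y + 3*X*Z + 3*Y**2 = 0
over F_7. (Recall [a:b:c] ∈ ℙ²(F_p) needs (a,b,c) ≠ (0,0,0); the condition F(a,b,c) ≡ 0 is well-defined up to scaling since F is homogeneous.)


F(5,0,6) ≡ 4 (mod 7); P is NOT on the curve.

Evaluate F(5, 0, 6) term-by-term (mod 7).
  3*X**2 ↦ 3·25·1·1 = 75
  X*Y ↦ 1·5·0·1 = 0
  3*X*Z ↦ 3·5·1·6 = 90
  3*Y**2 ↦ 3·1·0·1 = 0
Sum: F(5, 0, 6) = (75) + (0) + (90) + (0) = 165.
Reducing mod 7: 165 ≡ 4 (mod 7).
Since F(a, b, c) ≡ 4 ≠ 0 (mod 7), P does NOT lie on the curve.


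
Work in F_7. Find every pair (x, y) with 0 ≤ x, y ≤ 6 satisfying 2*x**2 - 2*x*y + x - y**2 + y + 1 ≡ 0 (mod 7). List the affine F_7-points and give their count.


Affine F_7-points: {(2, 1), (2, 3), (3, 4), (3, 5), (4, 3), (4, 4), (5, 0), (5, 5)}; count = 8.

For each of the 49 pairs (x, y) ∈ F_7², evaluate f(x, y) mod 7. Record the zeros.
  x = 0: [0↦1, 1↦1, 2↦6, 3↦2, 4↦3, 5↦2, 6↦6]  zeros at y ∈ ∅
  x = 1: [0↦4, 1↦2, 2↦5, 3↦6, 4↦5, 5↦2, 6↦4]  zeros at y ∈ ∅
  x = 2: [0↦4, 1↦0, 2↦1, 3↦0, 4↦4, 5↦6, 6↦6]  zeros at y ∈ {1, 3}
  x = 3: [0↦1, 1↦2, 2↦1, 3↦5, 4↦0, 5↦0, 6↦5]  zeros at y ∈ {4, 5}
  x = 4: [0↦2, 1↦1, 2↦5, 3↦0, 4↦0, 5↦5, 6↦1]  zeros at y ∈ {3, 4}
  x = 5: [0↦0, 1↦4, 2↦6, 3↦6, 4↦4, 5↦0, 6↦1]  zeros at y ∈ {0, 5}
  x = 6: [0↦2, 1↦4, 2↦4, 3↦2, 4↦5, 5↦6, 6↦5]  zeros at y ∈ ∅
Collecting zeros: affine points = {(2, 1), (2, 3), (3, 4), (3, 5), (4, 3), (4, 4), (5, 0), (5, 5)}.
Total count |C(F_7)_aff| = 8.


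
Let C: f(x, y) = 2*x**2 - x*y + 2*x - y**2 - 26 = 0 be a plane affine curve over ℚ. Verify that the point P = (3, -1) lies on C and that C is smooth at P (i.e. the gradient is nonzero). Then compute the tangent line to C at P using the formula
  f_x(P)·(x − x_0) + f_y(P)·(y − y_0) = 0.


Tangent line at P: 15*x - y - 46 = 0.

Step 1: f(3, -1) = 0, so P lies on C.
Step 2: partial derivatives
  f_x(x, y) = 4*x - y + 2, f_y(x, y) = -x - 2*y.
  f_x(P) = 15, f_y(P) = -1 (gradient nonzero, so P is smooth).
Step 3: tangent line at P: 15·(x − 3) + -1·(y − -1) = 0.
Expanding: 15*x - y - 46 = 0.


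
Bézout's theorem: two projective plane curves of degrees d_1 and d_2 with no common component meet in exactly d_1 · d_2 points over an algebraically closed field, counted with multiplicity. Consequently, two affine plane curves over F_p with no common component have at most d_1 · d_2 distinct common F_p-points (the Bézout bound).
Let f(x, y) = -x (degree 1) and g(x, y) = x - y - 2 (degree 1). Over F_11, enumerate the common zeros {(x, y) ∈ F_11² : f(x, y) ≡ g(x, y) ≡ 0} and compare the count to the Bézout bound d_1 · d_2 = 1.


Common zeros: {(0, 9)}; count = 1; Bézout bound = 1.

deg(f) = 1, deg(g) = 1, so Bézout bound = 1.
Scan x ∈ F_11. For each x, list the y ∈ F_11 with f(x, y) ≡ 0 and those with g(x, y) ≡ 0 (mod 11); the common zeros in that column are the intersection.
  x = 0: f ≡ 0 at y ∈ {0, 1, 2, 3, 4, 5, 6, 7, 8, 9, 10}; g ≡ 0 at y ∈ {9}; common: {9}.
  x = 1: f ≡ 0 at y ∈ ∅; g ≡ 0 at y ∈ {10}; common: ∅.
  x = 2: f ≡ 0 at y ∈ ∅; g ≡ 0 at y ∈ {0}; common: ∅.
  x = 3: f ≡ 0 at y ∈ ∅; g ≡ 0 at y ∈ {1}; common: ∅.
  x = 4: f ≡ 0 at y ∈ ∅; g ≡ 0 at y ∈ {2}; common: ∅.
  x = 5: f ≡ 0 at y ∈ ∅; g ≡ 0 at y ∈ {3}; common: ∅.
  x = 6: f ≡ 0 at y ∈ ∅; g ≡ 0 at y ∈ {4}; common: ∅.
  x = 7: f ≡ 0 at y ∈ ∅; g ≡ 0 at y ∈ {5}; common: ∅.
  x = 8: f ≡ 0 at y ∈ ∅; g ≡ 0 at y ∈ {6}; common: ∅.
  x = 9: f ≡ 0 at y ∈ ∅; g ≡ 0 at y ∈ {7}; common: ∅.
  x = 10: f ≡ 0 at y ∈ ∅; g ≡ 0 at y ∈ {8}; common: ∅.
Collecting: common zeros = {(0, 9)}, so the count is 1.
Comparison with the Bézout bound: 1 ≤ 1 = deg(f)·deg(g), as expected for curves with no common component (the bound is attained).


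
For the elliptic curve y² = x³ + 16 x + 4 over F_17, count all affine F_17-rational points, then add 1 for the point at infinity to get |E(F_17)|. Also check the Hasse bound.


Affine points = {(0, 2), (0, 15), (1, 2), (1, 15), (4, 8), (4, 9), (7, 0), (8, 7), (8, 10), (10, 5), (10, 12), (11, 7), (11, 10), (15, 7), (15, 10), (16, 2), (16, 15)}; affine count = 17; |E(F_17)| = 18.

Discriminant check: Δ ∝ 4a³ + 27b² = 4·16³ + 27·4² = 4·4096 + 27·16 ≡ 3 (mod 17). Nonzero ⇒ E is nonsingular.
For each x ∈ F_17, compute rhs = x³ + 16·x + 4 mod 17, then count y ∈ F_17 with y² ≡ rhs.
  x = 0: rhs = 4, matching y values: 2, 15 (2 points).
  x = 1: rhs = 4, matching y values: 2, 15 (2 points).
  x = 2: rhs = 10, matching y values: none (0 points).
  x = 3: rhs = 11, matching y values: none (0 points).
  x = 4: rhs = 13, matching y values: 8, 9 (2 points).
  x = 5: rhs = 5, matching y values: none (0 points).
  x = 6: rhs = 10, matching y values: none (0 points).
  x = 7: rhs = 0, matching y values: 0 (1 points).
  x = 8: rhs = 15, matching y values: 7, 10 (2 points).
  x = 9: rhs = 10, matching y values: none (0 points).
  x = 10: rhs = 8, matching y values: 5, 12 (2 points).
  x = 11: rhs = 15, matching y values: 7, 10 (2 points).
  x = 12: rhs = 3, matching y values: none (0 points).
  x = 13: rhs = 12, matching y values: none (0 points).
  x = 14: rhs = 14, matching y values: none (0 points).
  x = 15: rhs = 15, matching y values: 7, 10 (2 points).
  x = 16: rhs = 4, matching y values: 2, 15 (2 points).
Total affine count: 17.
Full point count |E(F_17)| = 17 + 1 = 18.
Hasse bound: |18 − (17+1)| = |0| = 0 ≤ 2√17 ≈ 8.2462 ✓.


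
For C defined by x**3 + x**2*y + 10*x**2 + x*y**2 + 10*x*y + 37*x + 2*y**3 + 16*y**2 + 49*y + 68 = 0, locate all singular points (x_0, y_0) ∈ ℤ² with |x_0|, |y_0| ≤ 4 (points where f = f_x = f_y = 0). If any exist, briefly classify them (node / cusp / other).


Singular points: {(-3, -2)}; classification: node.

Compute partial derivatives:
  f_x = 3*x**2 + 2*x*y + 20*x + y**2 + 10*y + 37.
  f_y = x**2 + 2*x*y + 10*x + 6*y**2 + 32*y + 49.
Scan x_0 ∈ {−4, ..., 4}. For each x_0, f_y(x_0, y) is a polynomial in y; find its integer roots y ∈ {−4, ..., 4}, then test f_x and f at those candidates.
  x = -4: f_y(-4, y) = 6*y**2 + 24*y + 25; no integer root y with |y| ≤ 4.
  x = -3: f_y(-3, y) = 6*y**2 + 26*y + 28; vanishes at y ∈ {-2}. (-3, -2): f_x = 0, f = 0 — SINGULAR.
  x = -2: f_y(-2, y) = 6*y**2 + 28*y + 33; no integer root y with |y| ≤ 4.
  x = -1: f_y(-1, y) = 6*y**2 + 30*y + 40; no integer root y with |y| ≤ 4.
  x = 0: f_y(0, y) = 6*y**2 + 32*y + 49; no integer root y with |y| ≤ 4.
  x = 1: f_y(1, y) = 6*y**2 + 34*y + 60; no integer root y with |y| ≤ 4.
  x = 2: f_y(2, y) = 6*y**2 + 36*y + 73; no integer root y with |y| ≤ 4.
  x = 3: f_y(3, y) = 6*y**2 + 38*y + 88; no integer root y with |y| ≤ 4.
  x = 4: f_y(4, y) = 6*y**2 + 40*y + 105; no integer root y with |y| ≤ 4.
Only singular point on the grid: (-3, -2).
Classify: substitute x = -3 + u, y = -2 + v and expand: f = u**3 + u**2*v - u**2 + u*v**2 + 2*v**3 + v**2.
No constant or linear terms (consistent with a singular point). Quadratic part: -u**2 + v**2. Cubic part: u**3 + u**2*v + u*v**2 + 2*v**3.
The quadratic part v**2 - u**2 = (v − u)(v + u) splits into two distinct linear factors, so there are two distinct tangent lines y − -2 = ±(x − -3) — this is a node (ordinary double point).
Classification: node.


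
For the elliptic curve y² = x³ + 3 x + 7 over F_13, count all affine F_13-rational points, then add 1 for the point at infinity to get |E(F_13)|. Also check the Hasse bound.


Affine points = {(3, 2), (3, 11), (5, 2), (5, 11), (8, 6), (8, 7), (9, 3), (9, 10), (10, 6), (10, 7), (12, 4), (12, 9)}; affine count = 12; |E(F_13)| = 13.

Discriminant check: Δ ∝ 4a³ + 27b² = 4·3³ + 27·7² = 4·27 + 27·49 ≡ 1 (mod 13). Nonzero ⇒ E is nonsingular.
For each x ∈ F_13, compute rhs = x³ + 3·x + 7 mod 13, then count y ∈ F_13 with y² ≡ rhs.
  x = 0: rhs = 7, matching y values: none (0 points).
  x = 1: rhs = 11, matching y values: none (0 points).
  x = 2: rhs = 8, matching y values: none (0 points).
  x = 3: rhs = 4, matching y values: 2, 11 (2 points).
  x = 4: rhs = 5, matching y values: none (0 points).
  x = 5: rhs = 4, matching y values: 2, 11 (2 points).
  x = 6: rhs = 7, matching y values: none (0 points).
  x = 7: rhs = 7, matching y values: none (0 points).
  x = 8: rhs = 10, matching y values: 6, 7 (2 points).
  x = 9: rhs = 9, matching y values: 3, 10 (2 points).
  x = 10: rhs = 10, matching y values: 6, 7 (2 points).
  x = 11: rhs = 6, matching y values: none (0 points).
  x = 12: rhs = 3, matching y values: 4, 9 (2 points).
Total affine count: 12.
Full point count |E(F_13)| = 12 + 1 = 13.
Hasse bound: |13 − (13+1)| = |-1| = 1 ≤ 2√13 ≈ 7.2111 ✓.


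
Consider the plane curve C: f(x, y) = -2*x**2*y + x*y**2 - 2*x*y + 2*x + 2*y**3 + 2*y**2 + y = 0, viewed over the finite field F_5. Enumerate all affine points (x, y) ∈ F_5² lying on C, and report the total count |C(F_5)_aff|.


Affine F_5-points: {(0, 0), (0, 1), (0, 3), (3, 1), (4, 2)}; count = 5.

For each of the 25 pairs (x, y) ∈ F_5², evaluate f(x, y) mod 5. Record the zeros.
  x = 0: [0↦0, 1↦0, 2↦1, 3↦0, 4↦4]  zeros at y ∈ {0, 1, 3}
  x = 1: [0↦2, 1↦4, 2↦4, 3↦4, 4↦1]  zeros at y ∈ ∅
  x = 2: [0↦4, 1↦4, 2↦4, 3↦1, 4↦2]  zeros at y ∈ ∅
  x = 3: [0↦1, 1↦0, 2↦1, 3↦1, 4↦2]  zeros at y ∈ {1}
  x = 4: [0↦3, 1↦2, 2↦0, 3↦4, 4↦1]  zeros at y ∈ {2}
Collecting zeros: affine points = {(0, 0), (0, 1), (0, 3), (3, 1), (4, 2)}.
Total count |C(F_5)_aff| = 5.


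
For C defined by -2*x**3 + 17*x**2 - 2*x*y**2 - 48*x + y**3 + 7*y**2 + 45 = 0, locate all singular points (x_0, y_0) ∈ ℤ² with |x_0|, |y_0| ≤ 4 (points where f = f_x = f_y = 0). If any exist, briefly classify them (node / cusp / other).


Singular points: {(3, 0)}; classification: node.

Compute partial derivatives:
  f_x = -6*x**2 + 34*x - 2*y**2 - 48.
  f_y = -4*x*y + 3*y**2 + 14*y.
Scan x_0 ∈ {−4, ..., 4}. For each x_0, f_y(x_0, y) is a polynomial in y; find its integer roots y ∈ {−4, ..., 4}, then test f_x and f at those candidates.
  x = -4: f_y(-4, y) = 3*y**2 + 30*y; vanishes at y ∈ {0}. (-4, 0): f_x = -280 ≠ 0.
  x = -3: f_y(-3, y) = 3*y**2 + 26*y; vanishes at y ∈ {0}. (-3, 0): f_x = -204 ≠ 0.
  x = -2: f_y(-2, y) = 3*y**2 + 22*y; vanishes at y ∈ {0}. (-2, 0): f_x = -140 ≠ 0.
  x = -1: f_y(-1, y) = 3*y**2 + 18*y; vanishes at y ∈ {0}. (-1, 0): f_x = -88 ≠ 0.
  x = 0: f_y(0, y) = 3*y**2 + 14*y; vanishes at y ∈ {0}. (0, 0): f_x = -48 ≠ 0.
  x = 1: f_y(1, y) = 3*y**2 + 10*y; vanishes at y ∈ {0}. (1, 0): f_x = -20 ≠ 0.
  x = 2: f_y(2, y) = 3*y**2 + 6*y; vanishes at y ∈ {-2, 0}. (2, -2): f_x = -12 ≠ 0; (2, 0): f_x = -4 ≠ 0.
  x = 3: f_y(3, y) = 3*y**2 + 2*y; vanishes at y ∈ {0}. (3, 0): f_x = 0, f = 0 — SINGULAR.
  x = 4: f_y(4, y) = 3*y**2 - 2*y; vanishes at y ∈ {0}. (4, 0): f_x = -8 ≠ 0.
Only singular point on the grid: (3, 0).
Classify: substitute x = 3 + u, y = 0 + v and expand: f = -2*u**3 - u**2 - 2*u*v**2 + v**3 + v**2.
No constant or linear terms (consistent with a singular point). Quadratic part: -u**2 + v**2. Cubic part: -2*u**3 - 2*u*v**2 + v**3.
The quadratic part v**2 - u**2 = (v − u)(v + u) splits into two distinct linear factors, so there are two distinct tangent lines y − 0 = ±(x − 3) — this is a node (ordinary double point).
Classification: node.


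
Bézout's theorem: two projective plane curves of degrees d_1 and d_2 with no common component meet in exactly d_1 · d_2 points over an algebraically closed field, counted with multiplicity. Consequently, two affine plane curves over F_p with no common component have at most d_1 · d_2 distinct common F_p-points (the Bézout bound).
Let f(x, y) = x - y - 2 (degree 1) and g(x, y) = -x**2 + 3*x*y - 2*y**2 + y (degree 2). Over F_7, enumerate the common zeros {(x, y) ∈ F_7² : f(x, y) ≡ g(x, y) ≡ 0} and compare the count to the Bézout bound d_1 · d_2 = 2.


Common zeros: {(1, 6)}; count = 1; Bézout bound = 2.

deg(f) = 1, deg(g) = 2, so Bézout bound = 2.
Scan x ∈ F_7. For each x, list the y ∈ F_7 with f(x, y) ≡ 0 and those with g(x, y) ≡ 0 (mod 7); the common zeros in that column are the intersection.
  x = 0: f ≡ 0 at y ∈ {5}; g ≡ 0 at y ∈ {0, 4}; common: ∅.
  x = 1: f ≡ 0 at y ∈ {6}; g ≡ 0 at y ∈ {3, 6}; common: {6}.
  x = 2: f ≡ 0 at y ∈ {0}; g ≡ 0 at y ∈ ∅; common: ∅.
  x = 3: f ≡ 0 at y ∈ {1}; g ≡ 0 at y ∈ {6}; common: ∅.
  x = 4: f ≡ 0 at y ∈ {2}; g ≡ 0 at y ∈ ∅; common: ∅.
  x = 5: f ≡ 0 at y ∈ {3}; g ≡ 0 at y ∈ {4}; common: ∅.
  x = 6: f ≡ 0 at y ∈ {4}; g ≡ 0 at y ∈ ∅; common: ∅.
Collecting: common zeros = {(1, 6)}, so the count is 1.
Comparison with the Bézout bound: 1 ≤ 2 = deg(f)·deg(g), as expected for curves with no common component (the affine F_7-count falls short of the bound because intersections may lie at infinity, over extension fields, or carry multiplicity).


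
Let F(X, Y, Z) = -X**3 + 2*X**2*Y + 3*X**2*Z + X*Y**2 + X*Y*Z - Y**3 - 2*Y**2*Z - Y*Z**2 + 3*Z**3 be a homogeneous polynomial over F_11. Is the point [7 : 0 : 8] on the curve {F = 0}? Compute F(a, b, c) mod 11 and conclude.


F(7,0,8) ≡ 4 (mod 11); P is NOT on the curve.

Evaluate F(7, 0, 8) term-by-term (mod 11).
  -X**3 ↦ -1·343·1·1 = -343
  2*X**2*Y ↦ 2·49·0·1 = 0
  3*X**2*Z ↦ 3·49·1·8 = 1176
  X*Y**2 ↦ 1·7·0·1 = 0
  X*Y*Z ↦ 1·7·0·8 = 0
  -Y**3 ↦ -1·1·0·1 = 0
  -2*Y**2*Z ↦ -2·1·0·8 = 0
  -Y*Z**2 ↦ -1·1·0·64 = 0
  3*Z**3 ↦ 3·1·1·512 = 1536
Sum: F(7, 0, 8) = (-343) + (0) + (1176) + (0) + (0) + (0) + (0) + (0) + (1536) = 2369.
Reducing mod 11: 2369 ≡ 4 (mod 11).
Since F(a, b, c) ≡ 4 ≠ 0 (mod 11), P does NOT lie on the curve.


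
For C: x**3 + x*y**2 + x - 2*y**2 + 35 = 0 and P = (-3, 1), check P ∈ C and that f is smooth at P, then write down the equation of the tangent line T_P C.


Tangent line at P: 29*x - 10*y + 97 = 0.

Step 1: f(-3, 1) = 0, so P lies on C.
Step 2: partial derivatives
  f_x(x, y) = 3*x**2 + y**2 + 1, f_y(x, y) = 2*x*y - 4*y.
  f_x(P) = 29, f_y(P) = -10 (gradient nonzero, so P is smooth).
Step 3: tangent line at P: 29·(x − -3) + -10·(y − 1) = 0.
Expanding: 29*x - 10*y + 97 = 0.


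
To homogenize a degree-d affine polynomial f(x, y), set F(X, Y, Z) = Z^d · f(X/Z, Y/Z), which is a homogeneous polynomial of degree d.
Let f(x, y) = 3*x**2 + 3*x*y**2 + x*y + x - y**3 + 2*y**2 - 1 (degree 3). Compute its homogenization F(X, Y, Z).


F(X, Y, Z) = 3*X**2*Z + 3*X*Y**2 + X*Y*Z + X*Z**2 - Y**3 + 2*Y**2*Z - Z**3

deg(f) = 3.
Substitute x = X/Z, y = Y/Z into f, then multiply by Z^3.
  monomial 3·x^2·y^0 ↦ 3·X^2·Y^0·Z^1.
  monomial 3·x^1·y^2 ↦ 3·X^1·Y^2·Z^0.
  monomial 1·x^1·y^1 ↦ 1·X^1·Y^1·Z^1.
  monomial 1·x^1·y^0 ↦ 1·X^1·Y^0·Z^2.
  monomial -1·x^0·y^3 ↦ -1·X^0·Y^3·Z^0.
  monomial 2·x^0·y^2 ↦ 2·X^0·Y^2·Z^1.
  monomial -1·x^0·y^0 ↦ -1·X^0·Y^0·Z^3.
Collecting: F(X, Y, Z) = 3*X**2*Z + 3*X*Y**2 + X*Y*Z + X*Z**2 - Y**3 + 2*Y**2*Z - Z**3.


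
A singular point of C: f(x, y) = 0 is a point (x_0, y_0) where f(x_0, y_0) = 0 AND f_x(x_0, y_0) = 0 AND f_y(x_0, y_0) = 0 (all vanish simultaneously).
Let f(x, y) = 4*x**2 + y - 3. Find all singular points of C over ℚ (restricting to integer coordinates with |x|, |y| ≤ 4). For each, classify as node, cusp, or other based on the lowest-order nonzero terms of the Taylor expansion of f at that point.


No singular points in the scanned grid; C is smooth there.

Compute partial derivatives:
  f_x = 8*x.
  f_y = 1.
f_y = 1 is a nonzero constant, so f_y never vanishes: no point (x, y) can satisfy f = f_x = f_y = 0. In particular no (x, y) ∈ {−4, ..., 4}² is singular; the curve is smooth.


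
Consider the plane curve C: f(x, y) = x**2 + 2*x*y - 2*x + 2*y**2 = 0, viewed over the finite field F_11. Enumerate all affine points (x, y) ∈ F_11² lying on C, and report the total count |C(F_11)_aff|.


Affine F_11-points: {(0, 0), (1, 2), (1, 8), (2, 0), (2, 9), (3, 1), (3, 7), (4, 9), (7, 7), (7, 8), (8, 1), (8, 2)}; count = 12.

For each of the 121 pairs (x, y) ∈ F_11², evaluate f(x, y) mod 11. Record the zeros.
  x = 0: [0↦0, 1↦2, 2↦8, 3↦7, 4↦10, 5↦6, 6↦6, 7↦10, 8↦7, 9↦8, 10↦2]  zeros at y ∈ {0}
  x = 1: [0↦10, 1↦3, 2↦0, 3↦1, 4↦6, 5↦4, 6↦6, 7↦1, 8↦0, 9↦3, 10↦10]  zeros at y ∈ {2, 8}
  x = 2: [0↦0, 1↦6, 2↦5, 3↦8, 4↦4, 5↦4, 6↦8, 7↦5, 8↦6, 9↦0, 10↦9]  zeros at y ∈ {0, 9}
  x = 3: [0↦3, 1↦0, 2↦1, 3↦6, 4↦4, 5↦6, 6↦1, 7↦0, 8↦3, 9↦10, 10↦10]  zeros at y ∈ {1, 7}
  x = 4: [0↦8, 1↦7, 2↦10, 3↦6, 4↦6, 5↦10, 6↦7, 7↦8, 8↦2, 9↦0, 10↦2]  zeros at y ∈ {9}
  x = 5: [0↦4, 1↦5, 2↦10, 3↦8, 4↦10, 5↦5, 6↦4, 7↦7, 8↦3, 9↦3, 10↦7]  zeros at y ∈ ∅
  x = 6: [0↦2, 1↦5, 2↦1, 3↦1, 4↦5, 5↦2, 6↦3, 7↦8, 8↦6, 9↦8, 10↦3]  zeros at y ∈ ∅
  x = 7: [0↦2, 1↦7, 2↦5, 3↦7, 4↦2, 5↦1, 6↦4, 7↦0, 8↦0, 9↦4, 10↦1]  zeros at y ∈ {7, 8}
  x = 8: [0↦4, 1↦0, 2↦0, 3↦4, 4↦1, 5↦2, 6↦7, 7↦5, 8↦7, 9↦2, 10↦1]  zeros at y ∈ {1, 2}
  x = 9: [0↦8, 1↦6, 2↦8, 3↦3, 4↦2, 5↦5, 6↦1, 7↦1, 8↦5, 9↦2, 10↦3]  zeros at y ∈ ∅
  x = 10: [0↦3, 1↦3, 2↦7, 3↦4, 4↦5, 5↦10, 6↦8, 7↦10, 8↦5, 9↦4, 10↦7]  zeros at y ∈ ∅
Collecting zeros: affine points = {(0, 0), (1, 2), (1, 8), (2, 0), (2, 9), (3, 1), (3, 7), (4, 9), (7, 7), (7, 8), (8, 1), (8, 2)}.
Total count |C(F_11)_aff| = 12.


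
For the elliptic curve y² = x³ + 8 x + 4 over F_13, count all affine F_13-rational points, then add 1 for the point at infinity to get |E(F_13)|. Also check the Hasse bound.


Affine points = {(0, 2), (0, 11), (1, 0), (3, 4), (3, 9), (4, 3), (4, 10), (5, 0), (7, 0), (9, 5), (9, 8)}; affine count = 11; |E(F_13)| = 12.

Discriminant check: Δ ∝ 4a³ + 27b² = 4·8³ + 27·4² = 4·512 + 27·16 ≡ 10 (mod 13). Nonzero ⇒ E is nonsingular.
For each x ∈ F_13, compute rhs = x³ + 8·x + 4 mod 13, then count y ∈ F_13 with y² ≡ rhs.
  x = 0: rhs = 4, matching y values: 2, 11 (2 points).
  x = 1: rhs = 0, matching y values: 0 (1 points).
  x = 2: rhs = 2, matching y values: none (0 points).
  x = 3: rhs = 3, matching y values: 4, 9 (2 points).
  x = 4: rhs = 9, matching y values: 3, 10 (2 points).
  x = 5: rhs = 0, matching y values: 0 (1 points).
  x = 6: rhs = 8, matching y values: none (0 points).
  x = 7: rhs = 0, matching y values: 0 (1 points).
  x = 8: rhs = 8, matching y values: none (0 points).
  x = 9: rhs = 12, matching y values: 5, 8 (2 points).
  x = 10: rhs = 5, matching y values: none (0 points).
  x = 11: rhs = 6, matching y values: none (0 points).
  x = 12: rhs = 8, matching y values: none (0 points).
Total affine count: 11.
Full point count |E(F_13)| = 11 + 1 = 12.
Hasse bound: |12 − (13+1)| = |-2| = 2 ≤ 2√13 ≈ 7.2111 ✓.


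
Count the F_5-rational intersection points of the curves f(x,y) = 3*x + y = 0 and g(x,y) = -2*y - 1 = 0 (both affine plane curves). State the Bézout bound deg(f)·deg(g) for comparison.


Common zeros: {(1, 2)}; count = 1; Bézout bound = 1.

deg(f) = 1, deg(g) = 1, so Bézout bound = 1.
Scan x ∈ F_5. For each x, list the y ∈ F_5 with f(x, y) ≡ 0 and those with g(x, y) ≡ 0 (mod 5); the common zeros in that column are the intersection.
  x = 0: f ≡ 0 at y ∈ {0}; g ≡ 0 at y ∈ {2}; common: ∅.
  x = 1: f ≡ 0 at y ∈ {2}; g ≡ 0 at y ∈ {2}; common: {2}.
  x = 2: f ≡ 0 at y ∈ {4}; g ≡ 0 at y ∈ {2}; common: ∅.
  x = 3: f ≡ 0 at y ∈ {1}; g ≡ 0 at y ∈ {2}; common: ∅.
  x = 4: f ≡ 0 at y ∈ {3}; g ≡ 0 at y ∈ {2}; common: ∅.
Collecting: common zeros = {(1, 2)}, so the count is 1.
Comparison with the Bézout bound: 1 ≤ 1 = deg(f)·deg(g), as expected for curves with no common component (the bound is attained).


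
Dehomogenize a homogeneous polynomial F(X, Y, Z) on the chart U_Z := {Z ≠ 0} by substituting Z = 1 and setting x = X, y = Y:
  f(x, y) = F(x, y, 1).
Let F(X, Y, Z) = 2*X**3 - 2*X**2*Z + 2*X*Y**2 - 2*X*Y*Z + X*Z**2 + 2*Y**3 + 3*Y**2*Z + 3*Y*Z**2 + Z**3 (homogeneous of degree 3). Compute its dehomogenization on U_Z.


f(x, y) = 2*x**3 - 2*x**2 + 2*x*y**2 - 2*x*y + x + 2*y**3 + 3*y**2 + 3*y + 1

On U_Z we set Z = 1. Each monomial c·X^i·Y^j·Z^k in F becomes c·x^i·y^j·1^k = c·x^i·y^j.
Substituting Z = 1: F(X, Y, 1) = 2*x**3 - 2*x**2 + 2*x*y**2 - 2*x*y + x + 2*y**3 + 3*y**2 + 3*y + 1.
Note: deg(f) ≤ deg(F) = 3; strict inequality happens when F is divisible by Z (lost terms).


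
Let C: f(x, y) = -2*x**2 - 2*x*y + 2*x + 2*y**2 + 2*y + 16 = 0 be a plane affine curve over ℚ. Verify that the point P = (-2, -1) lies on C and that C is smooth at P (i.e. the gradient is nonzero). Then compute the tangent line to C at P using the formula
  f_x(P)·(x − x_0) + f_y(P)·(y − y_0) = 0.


Tangent line at P: 12*x + 2*y + 26 = 0.

Step 1: f(-2, -1) = 0, so P lies on C.
Step 2: partial derivatives
  f_x(x, y) = -4*x - 2*y + 2, f_y(x, y) = -2*x + 4*y + 2.
  f_x(P) = 12, f_y(P) = 2 (gradient nonzero, so P is smooth).
Step 3: tangent line at P: 12·(x − -2) + 2·(y − -1) = 0.
Expanding: 12*x + 2*y + 26 = 0.


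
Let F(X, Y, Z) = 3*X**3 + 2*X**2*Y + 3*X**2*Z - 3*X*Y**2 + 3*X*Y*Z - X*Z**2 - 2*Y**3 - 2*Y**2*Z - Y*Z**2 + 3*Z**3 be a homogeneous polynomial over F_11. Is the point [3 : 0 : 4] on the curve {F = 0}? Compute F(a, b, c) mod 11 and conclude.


F(3,0,4) ≡ 3 (mod 11); P is NOT on the curve.

Evaluate F(3, 0, 4) term-by-term (mod 11).
  3*X**3 ↦ 3·27·1·1 = 81
  2*X**2*Y ↦ 2·9·0·1 = 0
  3*X**2*Z ↦ 3·9·1·4 = 108
  -3*X*Y**2 ↦ -3·3·0·1 = 0
  3*X*Y*Z ↦ 3·3·0·4 = 0
  -X*Z**2 ↦ -1·3·1·16 = -48
  -2*Y**3 ↦ -2·1·0·1 = 0
  -2*Y**2*Z ↦ -2·1·0·4 = 0
  -Y*Z**2 ↦ -1·1·0·16 = 0
  3*Z**3 ↦ 3·1·1·64 = 192
Sum: F(3, 0, 4) = (81) + (0) + (108) + (0) + (0) + (-48) + (0) + (0) + (0) + (192) = 333.
Reducing mod 11: 333 ≡ 3 (mod 11).
Since F(a, b, c) ≡ 3 ≠ 0 (mod 11), P does NOT lie on the curve.
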